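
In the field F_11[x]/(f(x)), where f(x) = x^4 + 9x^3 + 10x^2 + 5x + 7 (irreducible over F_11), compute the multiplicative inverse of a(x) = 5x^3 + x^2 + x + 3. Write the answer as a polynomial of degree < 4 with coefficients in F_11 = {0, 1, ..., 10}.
a(x)^(-1) ≡ x^3 + 5x^2 + 7 (mod f(x))

Since f is irreducible over F_11, F_11[x]/(f) is a field and a(x) ≠ 0 has an inverse. Apply the extended Euclidean algorithm to f(x) and a(x) in F_11[x]: f(x) = (9x)·a(x) + (x^2 + 7);  a(x) = (5x + 1)·(x^2 + 7) + (10x + 7);  (x^2 + 7) = (10x + 4)·(10x + 7) + (1). The last nonzero remainder is the constant 1 = gcd(f, a) in F_11. Back-substituting through the division chain expresses 1 = s(x)·a(x) + t(x)·f(x) with s(x) ≡ x^3 + 5x^2 + 7 (mod f), so a(x)^(-1) ≡ s(x) = x^3 + 5x^2 + 7 (mod f). Check: (5x^3 + x^2 + x + 3)·(x^3 + 5x^2 + 7) = 5x^6 + 4x^5 + 6x^4 + 10x^3 + 7x + 10 ≡ 1 (mod x^4 + 9x^3 + 10x^2 + 5x + 7).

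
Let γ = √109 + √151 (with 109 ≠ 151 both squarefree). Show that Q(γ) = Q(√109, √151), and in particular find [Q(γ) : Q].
[Q(γ) : Q] = 4 (equivalently, Q(γ) = Q(√109, √151))

Obviously Q(γ) ⊆ Q(√109, √151), and [Q(√109, √151):Q] = 4 (since 109, 151 are distinct squarefree integers > 1 with 16459 not a perfect square). To show equality we compute the minimal polynomial of γ. From γ = √109 + √151: γ^2 = 109 + 2√(16459) + 151 = 260 + 2√(16459), so γ^2 - 260 = 2√(16459); squaring, (γ^2 - 260)^2 = 4·16459, i.e. γ^4 - 520γ^2 + 67600 - 65836 = 0, i.e. γ^4 - 520γ^2 + 1764 = 0. So γ is a root of x^4 - 520x^2 + 1764. This polynomial is irreducible over Q: it has no rational root (each ±√109 ± √151 is irrational), and any factorization into two quadratics over Q would force √(16459) ∈ Q (pairing opposite roots) or √109, √151 ∈ Q (other pairings), all impossible. Hence [Q(γ):Q] = 4 = [Q(√109, √151):Q], so Q(γ) = Q(√109, √151).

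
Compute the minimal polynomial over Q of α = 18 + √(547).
m_α(x) = x^2 - 36x - 223

From α - 18 = √(547), squaring gives (α - 18)^2 = 547, i.e. α^2 - 36α + 324 = 547, so α^2 - 36α - 223 = 0. The discriminant of x^2 - 36x - 223 is (-36)^2 - 4·(-223) = 1296 + 892 = 2188, and 4·(547) is not a perfect square in Q since 547 is squarefree and ≠ 1. Hence x^2 - 36x - 223 is irreducible over Q and is the minimal polynomial of α.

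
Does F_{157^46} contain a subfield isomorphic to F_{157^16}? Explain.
No: F_{157^16} is not a subfield of F_{157^46}

F_{p^m} embeds in F_{p^n} iff m | n. Here 16 ∤ 46 (since 46 = 2·16 + 14 with remainder 14 ≠ 0), so F_{157^16} is not a subfield of F_{157^46}. Equivalently: if it were, the tower law would give 16 = [F_{157^16}:F_157] dividing [F_{157^46}:F_157] = 46, contradiction.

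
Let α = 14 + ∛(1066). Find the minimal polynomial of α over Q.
m_α(x) = x^3 - 42x^2 + 588x - 3810

Set β = α - 14 = ∛(1066), so β^3 = 1066. Then (α - 14)^3 - 1066 = 0, i.e. α is a root of g(x) = (x - 14)^3 - 1066 = x^3 - 42x^2 + 588x - 3810. Since g(x) = h(x - 14) where h(x) = x^3 - 1066, and h is irreducible over Q (because 1066 is not a perfect cube, so h has no rational root, and a monic cubic with no rational root is irreducible), g is also irreducible (irreducibility is preserved under the substitution x → x - 14). Hence m_α(x) = x^3 - 42x^2 + 588x - 3810.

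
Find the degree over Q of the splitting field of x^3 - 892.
[K : Q] = 6

The roots of x^3 - 892 are ∛892, ω∛892, ω^2∛892 where ω = e^(2πi/3) is a primitive cube root of unity, so K = Q(∛892, ω). Now [Q(∛892):Q] = 3 (since 892 is not a perfect cube, x^3 - 892 is irreducible) and [Q(ω):Q] = 2. Both 2 and 3 divide [K:Q], and [K:Q] ≤ 3·2 = 6, so [K:Q] = 6. (Equivalently: Q(∛892) ⊂ R but ω ∉ R, so [K : Q(∛892)] = 2.)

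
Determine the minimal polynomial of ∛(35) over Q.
m_α(x) = x^3 - 35

α satisfies α^3 = 35, so x^3 - 35 annihilates α. By the rational root test, a rational root p/q (in lowest terms) of x^3 - 35 would satisfy p^3 = 35 q^3, forcing q = 1 and p^3 = 35; but 35 is not a perfect cube, contradiction. A monic cubic over Q with no rational root is irreducible (any nontrivial factorization would include a linear factor). Hence x^3 - 35 is the minimal polynomial of α, and in particular [Q(α):Q] = 3.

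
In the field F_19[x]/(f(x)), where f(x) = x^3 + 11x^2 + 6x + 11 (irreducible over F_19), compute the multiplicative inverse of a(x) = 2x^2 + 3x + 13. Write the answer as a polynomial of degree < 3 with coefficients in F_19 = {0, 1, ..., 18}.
a(x)^(-1) ≡ 18x^2 + 5x + 10 (mod f(x))

Since f is irreducible over F_19, F_19[x]/(f) is a field and a(x) ≠ 0 has an inverse. Apply the extended Euclidean algorithm to f(x) and a(x) in F_19[x]: f(x) = (10x)·a(x) + (9x + 11);  a(x) = (15x + 1)·(9x + 11) + (2). The last nonzero remainder is the constant 2 = gcd(f, a) in F_19. Back-substituting through the division chain expresses 2 = s(x)·a(x) + t(x)·f(x) with s(x) ≡ 17x^2 + 10x + 1 (mod f), so (17x^2 + 10x + 1)·a(x) ≡ 2 (mod f). Multiplying by 2^(-1) ≡ 10 in F_19 gives a(x)^(-1) ≡ 10·(17x^2 + 10x + 1) ≡ 18x^2 + 5x + 10 (mod f). Check: (2x^2 + 3x + 13)·(18x^2 + 5x + 10) = 17x^4 + 7x^3 + 3x^2 + 16 ≡ 1 (mod x^3 + 11x^2 + 6x + 11).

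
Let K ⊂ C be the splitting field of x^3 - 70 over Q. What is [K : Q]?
[K : Q] = 6

The roots of x^3 - 70 are ∛70, ω∛70, ω^2∛70 where ω = e^(2πi/3) is a primitive cube root of unity, so K = Q(∛70, ω). Now [Q(∛70):Q] = 3 (since 70 is not a perfect cube, x^3 - 70 is irreducible) and [Q(ω):Q] = 2. Both 2 and 3 divide [K:Q], and [K:Q] ≤ 3·2 = 6, so [K:Q] = 6. (Equivalently: Q(∛70) ⊂ R but ω ∉ R, so [K : Q(∛70)] = 2.)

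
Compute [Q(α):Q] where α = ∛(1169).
[Q(α):Q] = 3

The minimal polynomial of α is x^3 - 1169, irreducible over Q since 1169 is not a perfect cube (so x^3 - 1169 has no rational root). Hence [Q(α):Q] = deg(m_α) = 3.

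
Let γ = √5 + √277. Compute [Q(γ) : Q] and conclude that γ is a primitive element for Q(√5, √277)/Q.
[Q(γ) : Q] = 4 (equivalently, Q(γ) = Q(√5, √277))

Obviously Q(γ) ⊆ Q(√5, √277), and [Q(√5, √277):Q] = 4 (since 5, 277 are distinct squarefree integers > 1 with 1385 not a perfect square). To show equality we compute the minimal polynomial of γ. From γ = √5 + √277: γ^2 = 5 + 2√(1385) + 277 = 282 + 2√(1385), so γ^2 - 282 = 2√(1385); squaring, (γ^2 - 282)^2 = 4·1385, i.e. γ^4 - 564γ^2 + 79524 - 5540 = 0, i.e. γ^4 - 564γ^2 + 73984 = 0. So γ is a root of x^4 - 564x^2 + 73984. This polynomial is irreducible over Q: it has no rational root (each ±√5 ± √277 is irrational), and any factorization into two quadratics over Q would force √(1385) ∈ Q (pairing opposite roots) or √5, √277 ∈ Q (other pairings), all impossible. Hence [Q(γ):Q] = 4 = [Q(√5, √277):Q], so Q(γ) = Q(√5, √277).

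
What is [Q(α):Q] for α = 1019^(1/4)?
[Q(α):Q] = 4

α is a root of x^4 - 1019. By Eisenstein's criterion at the prime p = 1019 (which divides the constant term 1019 but p^2 = 1038361 does not, since 1019 is squarefree), x^4 - 1019 is irreducible over Q. Hence [Q(α):Q] = 4.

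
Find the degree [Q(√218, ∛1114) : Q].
[Q(√218, ∛1114) : Q] = 6

Let L = Q(√218, ∛1114). Since Q(√218) ⊂ L and [Q(√218):Q] = 2, the tower law gives 2 | [L:Q]. Likewise Q(∛1114) ⊂ L with [Q(∛1114):Q] = 3 (because 1114 is not a perfect cube), so 3 | [L:Q]. As gcd(2,3) = 1, [L:Q] is divisible by 6. Conversely L is generated over Q by √218 and ∛1114, so [L:Q] ≤ 2·3 = 6. Therefore [Q(√218, ∛1114) : Q] = 6.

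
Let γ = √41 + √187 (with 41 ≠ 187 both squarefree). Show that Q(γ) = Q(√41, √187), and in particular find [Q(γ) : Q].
[Q(γ) : Q] = 4 (equivalently, Q(γ) = Q(√41, √187))

Obviously Q(γ) ⊆ Q(√41, √187), and [Q(√41, √187):Q] = 4 (since 41, 187 are distinct squarefree integers > 1 with 7667 not a perfect square). To show equality we compute the minimal polynomial of γ. From γ = √41 + √187: γ^2 = 41 + 2√(7667) + 187 = 228 + 2√(7667), so γ^2 - 228 = 2√(7667); squaring, (γ^2 - 228)^2 = 4·7667, i.e. γ^4 - 456γ^2 + 51984 - 30668 = 0, i.e. γ^4 - 456γ^2 + 21316 = 0. So γ is a root of x^4 - 456x^2 + 21316. This polynomial is irreducible over Q: it has no rational root (each ±√41 ± √187 is irrational), and any factorization into two quadratics over Q would force √(7667) ∈ Q (pairing opposite roots) or √41, √187 ∈ Q (other pairings), all impossible. Hence [Q(γ):Q] = 4 = [Q(√41, √187):Q], so Q(γ) = Q(√41, √187).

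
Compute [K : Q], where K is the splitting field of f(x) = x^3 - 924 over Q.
[K : Q] = 6

The roots of x^3 - 924 are ∛924, ω∛924, ω^2∛924 where ω = e^(2πi/3) is a primitive cube root of unity, so K = Q(∛924, ω). Now [Q(∛924):Q] = 3 (since 924 is not a perfect cube, x^3 - 924 is irreducible) and [Q(ω):Q] = 2. Both 2 and 3 divide [K:Q], and [K:Q] ≤ 3·2 = 6, so [K:Q] = 6. (Equivalently: Q(∛924) ⊂ R but ω ∉ R, so [K : Q(∛924)] = 2.)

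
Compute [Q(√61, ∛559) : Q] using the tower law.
[Q(√61, ∛559) : Q] = 6

Let L = Q(√61, ∛559). Since Q(√61) ⊂ L and [Q(√61):Q] = 2, the tower law gives 2 | [L:Q]. Likewise Q(∛559) ⊂ L with [Q(∛559):Q] = 3 (because 559 is not a perfect cube), so 3 | [L:Q]. As gcd(2,3) = 1, [L:Q] is divisible by 6. Conversely L is generated over Q by √61 and ∛559, so [L:Q] ≤ 2·3 = 6. Therefore [Q(√61, ∛559) : Q] = 6.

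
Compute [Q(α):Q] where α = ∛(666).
[Q(α):Q] = 3

The minimal polynomial of α is x^3 - 666, irreducible over Q since 666 is not a perfect cube (so x^3 - 666 has no rational root). Hence [Q(α):Q] = deg(m_α) = 3.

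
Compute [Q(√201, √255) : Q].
[Q(√201, √255) : Q] = 4

[Q(√201):Q] = 2 (min poly x^2 - 201, irreducible since 201 is squarefree > 1). For the top step, suppose √255 ∈ Q(√201), say √255 = c + d√201 with c, d ∈ Q. Squaring: 255 = c^2 + 201d^2 + 2cd√201. Since √201 ∉ Q this forces 2cd = 0. If d = 0 then √255 = c ∈ Q, contradicting 255 squarefree > 1. If c = 0 then 255 = 201d^2, so 201·255 = (201d)^2 is a perfect square in Q — but 201·255 = 51255 is not a perfect square (since 201 and 255 are distinct squarefree integers). Contradiction. Hence √255 ∉ Q(√201), so x^2 - 255 stays irreducible over Q(√201) and [Q(√201, √255) : Q(√201)] = 2. By the tower law, [Q(√201, √255) : Q] = 2 · 2 = 4.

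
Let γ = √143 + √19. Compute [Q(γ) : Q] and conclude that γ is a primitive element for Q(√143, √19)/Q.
[Q(γ) : Q] = 4 (equivalently, Q(γ) = Q(√143, √19))

Obviously Q(γ) ⊆ Q(√143, √19), and [Q(√143, √19):Q] = 4 (since 143, 19 are distinct squarefree integers > 1 with 2717 not a perfect square). To show equality we compute the minimal polynomial of γ. From γ = √143 + √19: γ^2 = 143 + 2√(2717) + 19 = 162 + 2√(2717), so γ^2 - 162 = 2√(2717); squaring, (γ^2 - 162)^2 = 4·2717, i.e. γ^4 - 324γ^2 + 26244 - 10868 = 0, i.e. γ^4 - 324γ^2 + 15376 = 0. So γ is a root of x^4 - 324x^2 + 15376. This polynomial is irreducible over Q: it has no rational root (each ±√143 ± √19 is irrational), and any factorization into two quadratics over Q would force √(2717) ∈ Q (pairing opposite roots) or √143, √19 ∈ Q (other pairings), all impossible. Hence [Q(γ):Q] = 4 = [Q(√143, √19):Q], so Q(γ) = Q(√143, √19).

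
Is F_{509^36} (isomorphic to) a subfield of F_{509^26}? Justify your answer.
No: F_{509^36} is not a subfield of F_{509^26}

F_{p^m} embeds in F_{p^n} iff m | n. Here 36 ∤ 26 (since 26 = 0·36 + 26 with remainder 26 ≠ 0), so F_{509^36} is not a subfield of F_{509^26}. Equivalently: if it were, the tower law would give 36 = [F_{509^36}:F_509] dividing [F_{509^26}:F_509] = 26, contradiction.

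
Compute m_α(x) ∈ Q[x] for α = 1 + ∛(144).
m_α(x) = x^3 - 3x^2 + 3x - 145

Set β = α - 1 = ∛(144), so β^3 = 144. Then (α - 1)^3 - 144 = 0, i.e. α is a root of g(x) = (x - 1)^3 - 144 = x^3 - 3x^2 + 3x - 145. Since g(x) = h(x - 1) where h(x) = x^3 - 144, and h is irreducible over Q (because 144 is not a perfect cube, so h has no rational root, and a monic cubic with no rational root is irreducible), g is also irreducible (irreducibility is preserved under the substitution x → x - 1). Hence m_α(x) = x^3 - 3x^2 + 3x - 145.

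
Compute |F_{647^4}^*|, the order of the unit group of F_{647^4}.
|F_{647^4}^*| = 175233494880

F_{647^4} has 647^4 = 175233494881 elements; its multiplicative group consists of all nonzero elements, so |F_{647^4}^*| = 175233494881 - 1 = 175233494880. (It is cyclic since any finite subgroup of the multiplicative group of a field is cyclic.)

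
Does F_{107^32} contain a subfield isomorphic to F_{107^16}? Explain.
Yes: F_{107^16} is a subfield of F_{107^32}

F_{p^m} embeds in F_{p^n} iff m | n (since F_{p^n} is the splitting field of x^(p^n) - x, and F_{p^m} ⊂ F_{p^n} forces p^n to be a power of p^m, i.e. m | n; conversely if m | n then every root of x^(p^m) - x is a root of x^(p^n) - x). Here 16 | 32 (since 32 = 2·16), so F_{107^16} is a subfield of F_{107^32}, and [F_{107^32} : F_{107^16}] = 32/16 = 2.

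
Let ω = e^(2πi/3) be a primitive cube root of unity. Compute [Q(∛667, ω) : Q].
[Q(∛667, ω) : Q] = 6

[Q(∛667):Q] = 3 (min poly x^3 - 667, irreducible since 667 is not a perfect cube). [Q(ω):Q] = 2 (min poly x^2 + x + 1). Since Q(∛667) ⊂ R and ω ∉ R, we have ω ∉ Q(∛667), so x^2 + x + 1 remains irreducible over Q(∛667) and [Q(∛667, ω) : Q(∛667)] = 2. By the tower law, [Q(∛667, ω) : Q] = 3 · 2 = 6. (In fact Q(∛667, ω) is the splitting field of x^3 - 667 over Q.)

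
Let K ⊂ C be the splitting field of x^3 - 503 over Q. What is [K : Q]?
[K : Q] = 6

The roots of x^3 - 503 are ∛503, ω∛503, ω^2∛503 where ω = e^(2πi/3) is a primitive cube root of unity, so K = Q(∛503, ω). Now [Q(∛503):Q] = 3 (since 503 is not a perfect cube, x^3 - 503 is irreducible) and [Q(ω):Q] = 2. Both 2 and 3 divide [K:Q], and [K:Q] ≤ 3·2 = 6, so [K:Q] = 6. (Equivalently: Q(∛503) ⊂ R but ω ∉ R, so [K : Q(∛503)] = 2.)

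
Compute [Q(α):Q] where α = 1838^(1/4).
[Q(α):Q] = 4

α is a root of x^4 - 1838. By Eisenstein's criterion at the prime p = 2 (which divides the constant term 1838 but p^2 = 4 does not, since 1838 is squarefree), x^4 - 1838 is irreducible over Q. Hence [Q(α):Q] = 4.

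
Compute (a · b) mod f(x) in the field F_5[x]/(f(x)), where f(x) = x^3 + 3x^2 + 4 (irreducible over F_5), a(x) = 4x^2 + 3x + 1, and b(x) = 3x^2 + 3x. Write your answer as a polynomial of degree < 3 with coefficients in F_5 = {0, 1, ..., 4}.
a · b ≡ 2x^2 (mod f(x))

Multiply in F_5[x]: a(x)·b(x) = (4x^2 + 3x + 1)·(3x^2 + 3x) = 2x^4 + x^3 + 2x^2 + 3x. This has degree ≥ 3, so divide by f(x) over F_5: 2x^4 + x^3 + 2x^2 + 3x = (2x)·(x^3 + 3x^2 + 4) + (2x^2). Hence a·b ≡ 2x^2 (mod f). (F_5[x]/(f) is a field with 5^3 = 125 elements since f is irreducible of degree 3.)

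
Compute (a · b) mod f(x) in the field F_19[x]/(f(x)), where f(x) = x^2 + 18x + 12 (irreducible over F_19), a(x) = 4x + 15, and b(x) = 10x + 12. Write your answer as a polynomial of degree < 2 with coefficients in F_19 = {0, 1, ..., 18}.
a · b ≡ 10x + 4 (mod f(x))

Multiply in F_19[x]: a(x)·b(x) = (4x + 15)·(10x + 12) = 2x^2 + 8x + 9. This has degree ≥ 2, so divide by f(x) over F_19: 2x^2 + 8x + 9 = (2)·(x^2 + 18x + 12) + (10x + 4). Hence a·b ≡ 10x + 4 (mod f). (F_19[x]/(f) is a field with 19^2 = 361 elements since f is irreducible of degree 2.)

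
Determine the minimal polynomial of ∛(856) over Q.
m_α(x) = x^3 - 856

α satisfies α^3 = 856, so x^3 - 856 annihilates α. By the rational root test, a rational root p/q (in lowest terms) of x^3 - 856 would satisfy p^3 = 856 q^3, forcing q = 1 and p^3 = 856; but 856 is not a perfect cube, contradiction. A monic cubic over Q with no rational root is irreducible (any nontrivial factorization would include a linear factor). Hence x^3 - 856 is the minimal polynomial of α, and in particular [Q(α):Q] = 3.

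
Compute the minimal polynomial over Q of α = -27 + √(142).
m_α(x) = x^2 + 54x + 587

From α + 27 = √(142), squaring gives (α + 27)^2 = 142, i.e. α^2 + 54α + 729 = 142, so α^2 + 54α + 587 = 0. The discriminant of x^2 + 54x + 587 is (54)^2 - 4·(587) = 2916 - 2348 = 568, and 4·(142) is not a perfect square in Q since 142 is squarefree and ≠ 1. Hence x^2 + 54x + 587 is irreducible over Q and is the minimal polynomial of α.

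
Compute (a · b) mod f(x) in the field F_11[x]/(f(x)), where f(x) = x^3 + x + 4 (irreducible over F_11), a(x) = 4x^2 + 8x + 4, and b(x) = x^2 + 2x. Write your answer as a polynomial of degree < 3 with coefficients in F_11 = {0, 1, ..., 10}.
a · b ≡ 5x^2 + 9x + 2 (mod f(x))

Multiply in F_11[x]: a(x)·b(x) = (4x^2 + 8x + 4)·(x^2 + 2x) = 4x^4 + 5x^3 + 9x^2 + 8x. This has degree ≥ 3, so divide by f(x) over F_11: 4x^4 + 5x^3 + 9x^2 + 8x = (4x + 5)·(x^3 + x + 4) + (5x^2 + 9x + 2). Hence a·b ≡ 5x^2 + 9x + 2 (mod f). (F_11[x]/(f) is a field with 11^3 = 1331 elements since f is irreducible of degree 3.)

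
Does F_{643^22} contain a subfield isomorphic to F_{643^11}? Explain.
Yes: F_{643^11} is a subfield of F_{643^22}

F_{p^m} embeds in F_{p^n} iff m | n (since F_{p^n} is the splitting field of x^(p^n) - x, and F_{p^m} ⊂ F_{p^n} forces p^n to be a power of p^m, i.e. m | n; conversely if m | n then every root of x^(p^m) - x is a root of x^(p^n) - x). Here 11 | 22 (since 22 = 2·11), so F_{643^11} is a subfield of F_{643^22}, and [F_{643^22} : F_{643^11}] = 22/11 = 2.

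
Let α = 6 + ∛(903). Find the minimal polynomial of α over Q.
m_α(x) = x^3 - 18x^2 + 108x - 1119

Set β = α - 6 = ∛(903), so β^3 = 903. Then (α - 6)^3 - 903 = 0, i.e. α is a root of g(x) = (x - 6)^3 - 903 = x^3 - 18x^2 + 108x - 1119. Since g(x) = h(x - 6) where h(x) = x^3 - 903, and h is irreducible over Q (because 903 is not a perfect cube, so h has no rational root, and a monic cubic with no rational root is irreducible), g is also irreducible (irreducibility is preserved under the substitution x → x - 6). Hence m_α(x) = x^3 - 18x^2 + 108x - 1119.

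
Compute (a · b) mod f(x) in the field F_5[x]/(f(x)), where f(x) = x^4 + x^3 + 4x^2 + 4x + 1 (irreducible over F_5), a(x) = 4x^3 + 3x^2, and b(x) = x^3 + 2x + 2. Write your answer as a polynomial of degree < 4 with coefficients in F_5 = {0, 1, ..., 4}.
a · b ≡ 4x^3 + 4x^2 + 4x + 2 (mod f(x))

Multiply in F_5[x]: a(x)·b(x) = (4x^3 + 3x^2)·(x^3 + 2x + 2) = 4x^6 + 3x^5 + 3x^4 + 4x^3 + x^2. This has degree ≥ 4, so divide by f(x) over F_5: 4x^6 + 3x^5 + 3x^4 + 4x^3 + x^2 = (4x^2 + 4x + 3)·(x^4 + x^3 + 4x^2 + 4x + 1) + (4x^3 + 4x^2 + 4x + 2). Hence a·b ≡ 4x^3 + 4x^2 + 4x + 2 (mod f). (F_5[x]/(f) is a field with 5^4 = 625 elements since f is irreducible of degree 4.)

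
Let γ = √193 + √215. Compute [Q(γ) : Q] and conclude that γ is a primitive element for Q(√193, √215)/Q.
[Q(γ) : Q] = 4 (equivalently, Q(γ) = Q(√193, √215))

Obviously Q(γ) ⊆ Q(√193, √215), and [Q(√193, √215):Q] = 4 (since 193, 215 are distinct squarefree integers > 1 with 41495 not a perfect square). To show equality we compute the minimal polynomial of γ. From γ = √193 + √215: γ^2 = 193 + 2√(41495) + 215 = 408 + 2√(41495), so γ^2 - 408 = 2√(41495); squaring, (γ^2 - 408)^2 = 4·41495, i.e. γ^4 - 816γ^2 + 166464 - 165980 = 0, i.e. γ^4 - 816γ^2 + 484 = 0. So γ is a root of x^4 - 816x^2 + 484. This polynomial is irreducible over Q: it has no rational root (each ±√193 ± √215 is irrational), and any factorization into two quadratics over Q would force √(41495) ∈ Q (pairing opposite roots) or √193, √215 ∈ Q (other pairings), all impossible. Hence [Q(γ):Q] = 4 = [Q(√193, √215):Q], so Q(γ) = Q(√193, √215).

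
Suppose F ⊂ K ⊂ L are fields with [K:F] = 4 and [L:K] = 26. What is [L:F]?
[L:F] = 104

The tower law says that for any tower of field extensions F ⊂ K ⊂ L with finite degrees, [L:F] = [L:K] · [K:F]. Here this gives [L:F] = 26 · 4 = 104.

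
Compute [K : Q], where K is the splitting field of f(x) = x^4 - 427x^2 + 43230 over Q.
[K : Q] = 4

Solving the quadratic in x^2: x^2 = (427 ± √(427^2 - 4·43230))/2 = (427 ± √9409)/2 = (427 ± 97)/2, giving x^2 = 165 or x^2 = 262. So f(x) = (x^2 - 165)(x^2 - 262) and the roots of f are ±√165, ±√262. Hence the splitting field is K = Q(√165, √262). Since 165 and 262 are distinct squarefree integers > 1, their product 43230 is not a perfect square, so √262 ∉ Q(√165). By the tower law [K:Q] = [Q(√165,√262):Q(√165)] · [Q(√165):Q] = 2 · 2 = 4.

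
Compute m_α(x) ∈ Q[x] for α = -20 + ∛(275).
m_α(x) = x^3 + 60x^2 + 1200x + 7725

Set β = α + 20 = ∛(275), so β^3 = 275. Then (α + 20)^3 - 275 = 0, i.e. α is a root of g(x) = (x + 20)^3 - 275 = x^3 + 60x^2 + 1200x + 7725. Since g(x) = h(x + 20) where h(x) = x^3 - 275, and h is irreducible over Q (because 275 is not a perfect cube, so h has no rational root, and a monic cubic with no rational root is irreducible), g is also irreducible (irreducibility is preserved under the substitution x → x + 20). Hence m_α(x) = x^3 + 60x^2 + 1200x + 7725.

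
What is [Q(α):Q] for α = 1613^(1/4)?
[Q(α):Q] = 4

α is a root of x^4 - 1613. By Eisenstein's criterion at the prime p = 1613 (which divides the constant term 1613 but p^2 = 2601769 does not, since 1613 is squarefree), x^4 - 1613 is irreducible over Q. Hence [Q(α):Q] = 4.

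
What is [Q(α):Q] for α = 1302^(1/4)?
[Q(α):Q] = 4

α is a root of x^4 - 1302. By Eisenstein's criterion at the prime p = 2 (which divides the constant term 1302 but p^2 = 4 does not, since 1302 is squarefree), x^4 - 1302 is irreducible over Q. Hence [Q(α):Q] = 4.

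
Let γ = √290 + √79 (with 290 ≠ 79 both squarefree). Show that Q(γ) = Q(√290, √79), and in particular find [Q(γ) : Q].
[Q(γ) : Q] = 4 (equivalently, Q(γ) = Q(√290, √79))

Obviously Q(γ) ⊆ Q(√290, √79), and [Q(√290, √79):Q] = 4 (since 290, 79 are distinct squarefree integers > 1 with 22910 not a perfect square). To show equality we compute the minimal polynomial of γ. From γ = √290 + √79: γ^2 = 290 + 2√(22910) + 79 = 369 + 2√(22910), so γ^2 - 369 = 2√(22910); squaring, (γ^2 - 369)^2 = 4·22910, i.e. γ^4 - 738γ^2 + 136161 - 91640 = 0, i.e. γ^4 - 738γ^2 + 44521 = 0. So γ is a root of x^4 - 738x^2 + 44521. This polynomial is irreducible over Q: it has no rational root (each ±√290 ± √79 is irrational), and any factorization into two quadratics over Q would force √(22910) ∈ Q (pairing opposite roots) or √290, √79 ∈ Q (other pairings), all impossible. Hence [Q(γ):Q] = 4 = [Q(√290, √79):Q], so Q(γ) = Q(√290, √79).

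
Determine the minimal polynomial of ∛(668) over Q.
m_α(x) = x^3 - 668

α satisfies α^3 = 668, so x^3 - 668 annihilates α. By the rational root test, a rational root p/q (in lowest terms) of x^3 - 668 would satisfy p^3 = 668 q^3, forcing q = 1 and p^3 = 668; but 668 is not a perfect cube, contradiction. A monic cubic over Q with no rational root is irreducible (any nontrivial factorization would include a linear factor). Hence x^3 - 668 is the minimal polynomial of α, and in particular [Q(α):Q] = 3.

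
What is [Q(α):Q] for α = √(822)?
[Q(α):Q] = 2

[Q(α):Q] equals the degree of the minimal polynomial of α. Here α^2 = 822 and x^2 - 822 is irreducible (d = 822 is squarefree, ≠ 1, hence not a square), so deg(m_α) = 2. Thus [Q(α):Q] = 2.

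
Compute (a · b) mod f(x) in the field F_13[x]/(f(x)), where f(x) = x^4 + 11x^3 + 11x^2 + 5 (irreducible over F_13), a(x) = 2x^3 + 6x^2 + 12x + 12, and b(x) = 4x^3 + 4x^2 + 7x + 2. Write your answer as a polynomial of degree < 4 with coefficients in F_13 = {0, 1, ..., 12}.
a · b ≡ 10x^3 + 6x^2 + 11x + 9 (mod f(x))

Multiply in F_13[x]: a(x)·b(x) = (2x^3 + 6x^2 + 12x + 12)·(4x^3 + 4x^2 + 7x + 2) = 8x^6 + 6x^5 + 8x^4 + 12x^3 + x^2 + 4x + 11. This has degree ≥ 4, so divide by f(x) over F_13: 8x^6 + 6x^5 + 8x^4 + 12x^3 + x^2 + 4x + 11 = (8x^2 + 9x + 3)·(x^4 + 11x^3 + 11x^2 + 5) + (10x^3 + 6x^2 + 11x + 9). Hence a·b ≡ 10x^3 + 6x^2 + 11x + 9 (mod f). (F_13[x]/(f) is a field with 13^4 = 28561 elements since f is irreducible of degree 4.)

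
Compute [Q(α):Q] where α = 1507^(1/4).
[Q(α):Q] = 4

α is a root of x^4 - 1507. By Eisenstein's criterion at the prime p = 11 (which divides the constant term 1507 but p^2 = 121 does not, since 1507 is squarefree), x^4 - 1507 is irreducible over Q. Hence [Q(α):Q] = 4.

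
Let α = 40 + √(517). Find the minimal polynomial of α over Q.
m_α(x) = x^2 - 80x + 1083

From α - 40 = √(517), squaring gives (α - 40)^2 = 517, i.e. α^2 - 80α + 1600 = 517, so α^2 - 80α + 1083 = 0. The discriminant of x^2 - 80x + 1083 is (-80)^2 - 4·(1083) = 6400 - 4332 = 2068, and 4·(517) is not a perfect square in Q since 517 is squarefree and ≠ 1. Hence x^2 - 80x + 1083 is irreducible over Q and is the minimal polynomial of α.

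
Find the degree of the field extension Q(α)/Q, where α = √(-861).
[Q(α):Q] = 2

[Q(α):Q] equals the degree of the minimal polynomial of α. Here α^2 = -861 and x^2 + 861 is irreducible (d = -861 is squarefree, ≠ 1, hence not a square), so deg(m_α) = 2. Thus [Q(α):Q] = 2.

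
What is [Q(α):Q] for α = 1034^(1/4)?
[Q(α):Q] = 4

α is a root of x^4 - 1034. By Eisenstein's criterion at the prime p = 2 (which divides the constant term 1034 but p^2 = 4 does not, since 1034 is squarefree), x^4 - 1034 is irreducible over Q. Hence [Q(α):Q] = 4.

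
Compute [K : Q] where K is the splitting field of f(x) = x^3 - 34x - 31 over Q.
[K : Q] = 6

By the rational root test, any rational root of the monic integer polynomial f(x) = x^3 - 34x - 31 must be an integer dividing the constant term -31, i.e. one of ±{1, 31}. Evaluating: f(1) = -64, f(-1) = 2, f(31) = 28706, f(-31) = -28768; none is 0, so f has no rational root and is therefore irreducible over Q (a cubic with no linear factor over a field is irreducible). For an irreducible cubic, the Galois group is A_3 or S_3 according as the discriminant disc(f) = -4a^3 - 27b^2 = -4·(-34)^3 - 27·(-31)^2 = 131269 is or is not a square in Q. Here disc(f) = 131269 is not a perfect square in Q, so the Galois group of f over Q is not contained in A_3 and must be all of S_3. The splitting field has degree |S_3| = 6 over Q, so [K : Q] = 6.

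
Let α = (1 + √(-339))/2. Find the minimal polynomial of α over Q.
m_α(x) = x^2 - x + 85

From 2α - 1 = √(-339), squaring gives (2α - 1)^2 = -339, i.e. 4α^2 - 4α + 1 = -339, so α^2 - α + (1 + 339)/4 = 0. Since -339 ≡ 1 (mod 4), (1 + 339)/4 = 85 ∈ Z. The polynomial x^2 - x + 85 has discriminant 1 - 4·(85) = -339, which is not a perfect square in Q (d = -339 is squarefree and ≠ 1), so x^2 - x + 85 is irreducible over Q. It is the minimal polynomial of α.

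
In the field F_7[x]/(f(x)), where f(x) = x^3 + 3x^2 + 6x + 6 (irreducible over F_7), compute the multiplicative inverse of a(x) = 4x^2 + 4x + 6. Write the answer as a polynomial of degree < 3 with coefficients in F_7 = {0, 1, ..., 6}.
a(x)^(-1) ≡ 4x^2 + 3x (mod f(x))

Since f is irreducible over F_7, F_7[x]/(f) is a field and a(x) ≠ 0 has an inverse. Apply the extended Euclidean algorithm to f(x) and a(x) in F_7[x]: f(x) = (2x + 4)·a(x) + (6x + 3);  a(x) = (3x + 5)·(6x + 3) + (5). The last nonzero remainder is the constant 5 = gcd(f, a) in F_7. Back-substituting through the division chain expresses 5 = s(x)·a(x) + t(x)·f(x) with s(x) ≡ 6x^2 + x (mod f), so (6x^2 + x)·a(x) ≡ 5 (mod f). Multiplying by 5^(-1) ≡ 3 in F_7 gives a(x)^(-1) ≡ 3·(6x^2 + x) ≡ 4x^2 + 3x (mod f). Check: (4x^2 + 4x + 6)·(4x^2 + 3x) = 2x^4 + x^2 + 4x ≡ 1 (mod x^3 + 3x^2 + 6x + 6).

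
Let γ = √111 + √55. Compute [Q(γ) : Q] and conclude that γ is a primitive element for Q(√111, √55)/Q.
[Q(γ) : Q] = 4 (equivalently, Q(γ) = Q(√111, √55))

Obviously Q(γ) ⊆ Q(√111, √55), and [Q(√111, √55):Q] = 4 (since 111, 55 are distinct squarefree integers > 1 with 6105 not a perfect square). To show equality we compute the minimal polynomial of γ. From γ = √111 + √55: γ^2 = 111 + 2√(6105) + 55 = 166 + 2√(6105), so γ^2 - 166 = 2√(6105); squaring, (γ^2 - 166)^2 = 4·6105, i.e. γ^4 - 332γ^2 + 27556 - 24420 = 0, i.e. γ^4 - 332γ^2 + 3136 = 0. So γ is a root of x^4 - 332x^2 + 3136. This polynomial is irreducible over Q: it has no rational root (each ±√111 ± √55 is irrational), and any factorization into two quadratics over Q would force √(6105) ∈ Q (pairing opposite roots) or √111, √55 ∈ Q (other pairings), all impossible. Hence [Q(γ):Q] = 4 = [Q(√111, √55):Q], so Q(γ) = Q(√111, √55).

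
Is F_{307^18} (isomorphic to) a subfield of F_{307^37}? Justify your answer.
No: F_{307^18} is not a subfield of F_{307^37}

F_{p^m} embeds in F_{p^n} iff m | n. Here 18 ∤ 37 (since 37 = 2·18 + 1 with remainder 1 ≠ 0), so F_{307^18} is not a subfield of F_{307^37}. Equivalently: if it were, the tower law would give 18 = [F_{307^18}:F_307] dividing [F_{307^37}:F_307] = 37, contradiction.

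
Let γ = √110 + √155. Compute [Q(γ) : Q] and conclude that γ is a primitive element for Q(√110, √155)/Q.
[Q(γ) : Q] = 4 (equivalently, Q(γ) = Q(√110, √155))

Obviously Q(γ) ⊆ Q(√110, √155), and [Q(√110, √155):Q] = 4 (since 110, 155 are distinct squarefree integers > 1 with 17050 not a perfect square). To show equality we compute the minimal polynomial of γ. From γ = √110 + √155: γ^2 = 110 + 2√(17050) + 155 = 265 + 2√(17050), so γ^2 - 265 = 2√(17050); squaring, (γ^2 - 265)^2 = 4·17050, i.e. γ^4 - 530γ^2 + 70225 - 68200 = 0, i.e. γ^4 - 530γ^2 + 2025 = 0. So γ is a root of x^4 - 530x^2 + 2025. This polynomial is irreducible over Q: it has no rational root (each ±√110 ± √155 is irrational), and any factorization into two quadratics over Q would force √(17050) ∈ Q (pairing opposite roots) or √110, √155 ∈ Q (other pairings), all impossible. Hence [Q(γ):Q] = 4 = [Q(√110, √155):Q], so Q(γ) = Q(√110, √155).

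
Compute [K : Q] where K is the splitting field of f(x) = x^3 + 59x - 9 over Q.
[K : Q] = 6

By the rational root test, any rational root of the monic integer polynomial f(x) = x^3 + 59x - 9 must be an integer dividing the constant term -9, i.e. one of ±{1, 3, 9}. Evaluating: f(1) = 51, f(-1) = -69, f(3) = 195, f(-3) = -213, f(9) = 1251, f(-9) = -1269; none is 0, so f has no rational root and is therefore irreducible over Q (a cubic with no linear factor over a field is irreducible). For an irreducible cubic, the Galois group is A_3 or S_3 according as the discriminant disc(f) = -4a^3 - 27b^2 = -4·(59)^3 - 27·(-9)^2 = -823703 is or is not a square in Q. Here disc(f) = -823703 is not a perfect square in Q, so the Galois group of f over Q is not contained in A_3 and must be all of S_3. The splitting field has degree |S_3| = 6 over Q, so [K : Q] = 6.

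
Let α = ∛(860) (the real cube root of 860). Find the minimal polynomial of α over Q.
m_α(x) = x^3 - 860

α satisfies α^3 = 860, so x^3 - 860 annihilates α. By the rational root test, a rational root p/q (in lowest terms) of x^3 - 860 would satisfy p^3 = 860 q^3, forcing q = 1 and p^3 = 860; but 860 is not a perfect cube, contradiction. A monic cubic over Q with no rational root is irreducible (any nontrivial factorization would include a linear factor). Hence x^3 - 860 is the minimal polynomial of α, and in particular [Q(α):Q] = 3.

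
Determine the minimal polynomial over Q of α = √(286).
m_α(x) = x^2 - 286

α satisfies α^2 - 286 = 0, so x^2 - 286 annihilates α. Since d = 286 is squarefree and ≠ 1, it is not a perfect square in Q, so x^2 - 286 has no rational root and is therefore irreducible over Q (a degree-2 polynomial over a field is irreducible iff it has no root). Hence m_α(x) = x^2 - 286.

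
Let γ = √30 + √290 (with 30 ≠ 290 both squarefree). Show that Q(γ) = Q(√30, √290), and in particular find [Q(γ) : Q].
[Q(γ) : Q] = 4 (equivalently, Q(γ) = Q(√30, √290))

Obviously Q(γ) ⊆ Q(√30, √290), and [Q(√30, √290):Q] = 4 (since 30, 290 are distinct squarefree integers > 1 with 8700 not a perfect square). To show equality we compute the minimal polynomial of γ. From γ = √30 + √290: γ^2 = 30 + 2√(8700) + 290 = 320 + 2√(8700), so γ^2 - 320 = 2√(8700); squaring, (γ^2 - 320)^2 = 4·8700, i.e. γ^4 - 640γ^2 + 102400 - 34800 = 0, i.e. γ^4 - 640γ^2 + 67600 = 0. So γ is a root of x^4 - 640x^2 + 67600. This polynomial is irreducible over Q: it has no rational root (each ±√30 ± √290 is irrational), and any factorization into two quadratics over Q would force √(8700) ∈ Q (pairing opposite roots) or √30, √290 ∈ Q (other pairings), all impossible. Hence [Q(γ):Q] = 4 = [Q(√30, √290):Q], so Q(γ) = Q(√30, √290).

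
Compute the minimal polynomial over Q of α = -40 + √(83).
m_α(x) = x^2 + 80x + 1517

From α + 40 = √(83), squaring gives (α + 40)^2 = 83, i.e. α^2 + 80α + 1600 = 83, so α^2 + 80α + 1517 = 0. The discriminant of x^2 + 80x + 1517 is (80)^2 - 4·(1517) = 6400 - 6068 = 332, and 4·(83) is not a perfect square in Q since 83 is squarefree and ≠ 1. Hence x^2 + 80x + 1517 is irreducible over Q and is the minimal polynomial of α.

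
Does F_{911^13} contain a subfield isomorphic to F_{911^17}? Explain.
No: F_{911^17} is not a subfield of F_{911^13}

F_{p^m} embeds in F_{p^n} iff m | n. Here 17 ∤ 13 (since 13 = 0·17 + 13 with remainder 13 ≠ 0), so F_{911^17} is not a subfield of F_{911^13}. Equivalently: if it were, the tower law would give 17 = [F_{911^17}:F_911] dividing [F_{911^13}:F_911] = 13, contradiction.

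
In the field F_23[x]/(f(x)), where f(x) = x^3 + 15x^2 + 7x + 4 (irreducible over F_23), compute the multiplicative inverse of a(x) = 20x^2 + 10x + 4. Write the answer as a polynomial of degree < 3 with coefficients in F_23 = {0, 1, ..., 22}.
a(x)^(-1) ≡ 4x^2 + 11x + 9 (mod f(x))

Since f is irreducible over F_23, F_23[x]/(f) is a field and a(x) ≠ 0 has an inverse. Apply the extended Euclidean algorithm to f(x) and a(x) in F_23[x]: f(x) = (15x + 22)·a(x) + (3x + 8);  a(x) = (22x + 6)·(3x + 8) + (2). The last nonzero remainder is the constant 2 = gcd(f, a) in F_23. Back-substituting through the division chain expresses 2 = s(x)·a(x) + t(x)·f(x) with s(x) ≡ 8x^2 + 22x + 18 (mod f), so (8x^2 + 22x + 18)·a(x) ≡ 2 (mod f). Multiplying by 2^(-1) ≡ 12 in F_23 gives a(x)^(-1) ≡ 12·(8x^2 + 22x + 18) ≡ 4x^2 + 11x + 9 (mod f). Check: (20x^2 + 10x + 4)·(4x^2 + 11x + 9) = 11x^4 + 7x^3 + 7x^2 + 19x + 13 ≡ 1 (mod x^3 + 15x^2 + 7x + 4).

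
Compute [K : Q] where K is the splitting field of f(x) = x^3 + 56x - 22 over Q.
[K : Q] = 6

By the rational root test, any rational root of the monic integer polynomial f(x) = x^3 + 56x - 22 must be an integer dividing the constant term -22, i.e. one of ±{1, 2, 11, 22}. Evaluating: f(1) = 35, f(-1) = -79, f(2) = 98, f(-2) = -142, f(11) = 1925, f(-11) = -1969, f(22) = 11858, f(-22) = -11902; none is 0, so f has no rational root and is therefore irreducible over Q (a cubic with no linear factor over a field is irreducible). For an irreducible cubic, the Galois group is A_3 or S_3 according as the discriminant disc(f) = -4a^3 - 27b^2 = -4·(56)^3 - 27·(-22)^2 = -715532 is or is not a square in Q. Here disc(f) = -715532 is not a perfect square in Q, so the Galois group of f over Q is not contained in A_3 and must be all of S_3. The splitting field has degree |S_3| = 6 over Q, so [K : Q] = 6.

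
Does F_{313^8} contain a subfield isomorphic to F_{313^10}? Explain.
No: F_{313^10} is not a subfield of F_{313^8}

F_{p^m} embeds in F_{p^n} iff m | n. Here 10 ∤ 8 (since 8 = 0·10 + 8 with remainder 8 ≠ 0), so F_{313^10} is not a subfield of F_{313^8}. Equivalently: if it were, the tower law would give 10 = [F_{313^10}:F_313] dividing [F_{313^8}:F_313] = 8, contradiction.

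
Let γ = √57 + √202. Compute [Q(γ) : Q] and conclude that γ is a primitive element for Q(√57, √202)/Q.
[Q(γ) : Q] = 4 (equivalently, Q(γ) = Q(√57, √202))

Obviously Q(γ) ⊆ Q(√57, √202), and [Q(√57, √202):Q] = 4 (since 57, 202 are distinct squarefree integers > 1 with 11514 not a perfect square). To show equality we compute the minimal polynomial of γ. From γ = √57 + √202: γ^2 = 57 + 2√(11514) + 202 = 259 + 2√(11514), so γ^2 - 259 = 2√(11514); squaring, (γ^2 - 259)^2 = 4·11514, i.e. γ^4 - 518γ^2 + 67081 - 46056 = 0, i.e. γ^4 - 518γ^2 + 21025 = 0. So γ is a root of x^4 - 518x^2 + 21025. This polynomial is irreducible over Q: it has no rational root (each ±√57 ± √202 is irrational), and any factorization into two quadratics over Q would force √(11514) ∈ Q (pairing opposite roots) or √57, √202 ∈ Q (other pairings), all impossible. Hence [Q(γ):Q] = 4 = [Q(√57, √202):Q], so Q(γ) = Q(√57, √202).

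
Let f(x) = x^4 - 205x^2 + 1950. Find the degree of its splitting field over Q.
[K : Q] = 4

Solving the quadratic in x^2: x^2 = (205 ± √(205^2 - 4·1950))/2 = (205 ± √34225)/2 = (205 ± 185)/2, giving x^2 = 10 or x^2 = 195. So f(x) = (x^2 - 10)(x^2 - 195) and the roots of f are ±√10, ±√195. Hence the splitting field is K = Q(√10, √195). Since 10 and 195 are distinct squarefree integers > 1, their product 1950 is not a perfect square, so √195 ∉ Q(√10). By the tower law [K:Q] = [Q(√10,√195):Q(√10)] · [Q(√10):Q] = 2 · 2 = 4.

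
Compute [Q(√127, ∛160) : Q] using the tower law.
[Q(√127, ∛160) : Q] = 6

Let L = Q(√127, ∛160). Since Q(√127) ⊂ L and [Q(√127):Q] = 2, the tower law gives 2 | [L:Q]. Likewise Q(∛160) ⊂ L with [Q(∛160):Q] = 3 (because 160 is not a perfect cube), so 3 | [L:Q]. As gcd(2,3) = 1, [L:Q] is divisible by 6. Conversely L is generated over Q by √127 and ∛160, so [L:Q] ≤ 2·3 = 6. Therefore [Q(√127, ∛160) : Q] = 6.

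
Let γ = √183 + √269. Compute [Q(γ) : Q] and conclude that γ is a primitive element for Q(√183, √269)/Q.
[Q(γ) : Q] = 4 (equivalently, Q(γ) = Q(√183, √269))

Obviously Q(γ) ⊆ Q(√183, √269), and [Q(√183, √269):Q] = 4 (since 183, 269 are distinct squarefree integers > 1 with 49227 not a perfect square). To show equality we compute the minimal polynomial of γ. From γ = √183 + √269: γ^2 = 183 + 2√(49227) + 269 = 452 + 2√(49227), so γ^2 - 452 = 2√(49227); squaring, (γ^2 - 452)^2 = 4·49227, i.e. γ^4 - 904γ^2 + 204304 - 196908 = 0, i.e. γ^4 - 904γ^2 + 7396 = 0. So γ is a root of x^4 - 904x^2 + 7396. This polynomial is irreducible over Q: it has no rational root (each ±√183 ± √269 is irrational), and any factorization into two quadratics over Q would force √(49227) ∈ Q (pairing opposite roots) or √183, √269 ∈ Q (other pairings), all impossible. Hence [Q(γ):Q] = 4 = [Q(√183, √269):Q], so Q(γ) = Q(√183, √269).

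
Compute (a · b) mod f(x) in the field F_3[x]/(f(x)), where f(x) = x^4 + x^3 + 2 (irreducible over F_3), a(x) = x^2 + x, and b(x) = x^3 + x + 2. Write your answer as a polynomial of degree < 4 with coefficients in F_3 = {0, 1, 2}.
a · b ≡ x^3 (mod f(x))

Multiply in F_3[x]: a(x)·b(x) = (x^2 + x)·(x^3 + x + 2) = x^5 + x^4 + x^3 + 2x. This has degree ≥ 4, so divide by f(x) over F_3: x^5 + x^4 + x^3 + 2x = (x)·(x^4 + x^3 + 2) + (x^3). Hence a·b ≡ x^3 (mod f). (F_3[x]/(f) is a field with 3^4 = 81 elements since f is irreducible of degree 4.)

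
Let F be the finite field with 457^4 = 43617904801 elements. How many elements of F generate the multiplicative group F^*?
There are φ(43617904800) = 10968514560 primitive elements

F_q^* is cyclic of order q - 1 = 43617904800. A cyclic group of order m has exactly φ(m) generators. Here m = 43617904800 = 2^5 · 3 · 5^2 · 19 · 229 · 4177, so the number of primitive elements is φ(43617904800) = 10968514560.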